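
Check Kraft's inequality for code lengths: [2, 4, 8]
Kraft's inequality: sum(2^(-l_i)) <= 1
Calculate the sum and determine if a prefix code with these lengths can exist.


Sum = 2^(-2) + 2^(-4) + 2^(-8)
    = 0.25 + 0.0625 + 0.00390625
    = 81/256 = 0.31640625
Since 0.31640625 <= 1, Kraft's inequality IS satisfied.
A prefix code with these lengths CAN exist.

Kraft sum = 0.31640625. Satisfied.


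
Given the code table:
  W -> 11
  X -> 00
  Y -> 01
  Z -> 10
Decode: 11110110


Decoding:
11 -> W
11 -> W
01 -> Y
10 -> Z


Result: WWYZ


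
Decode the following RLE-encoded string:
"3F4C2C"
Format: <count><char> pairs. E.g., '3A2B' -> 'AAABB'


Expanding each <count><char> pair:
  3F -> 'FFF'
  4C -> 'CCCC'
  2C -> 'CC'

Decoded = FFFCCCCCC


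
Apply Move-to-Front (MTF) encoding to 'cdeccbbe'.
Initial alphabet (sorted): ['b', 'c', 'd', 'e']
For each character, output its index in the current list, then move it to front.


MTF encoding:
'c': index 1 in ['b', 'c', 'd', 'e'] -> ['c', 'b', 'd', 'e']
'd': index 2 in ['c', 'b', 'd', 'e'] -> ['d', 'c', 'b', 'e']
'e': index 3 in ['d', 'c', 'b', 'e'] -> ['e', 'd', 'c', 'b']
'c': index 2 in ['e', 'd', 'c', 'b'] -> ['c', 'e', 'd', 'b']
'c': index 0 in ['c', 'e', 'd', 'b'] -> ['c', 'e', 'd', 'b']
'b': index 3 in ['c', 'e', 'd', 'b'] -> ['b', 'c', 'e', 'd']
'b': index 0 in ['b', 'c', 'e', 'd'] -> ['b', 'c', 'e', 'd']
'e': index 2 in ['b', 'c', 'e', 'd'] -> ['e', 'b', 'c', 'd']


Output: [1, 2, 3, 2, 0, 3, 0, 2]


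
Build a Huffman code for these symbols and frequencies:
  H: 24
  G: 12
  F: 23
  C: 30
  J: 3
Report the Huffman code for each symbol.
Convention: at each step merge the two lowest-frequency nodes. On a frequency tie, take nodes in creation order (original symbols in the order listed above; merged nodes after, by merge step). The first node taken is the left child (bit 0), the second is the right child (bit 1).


Huffman tree construction:
Step 1: Merge J(3) + G(12) = 15
Step 2: Merge (J+G)(15) + F(23) = 38
Step 3: Merge H(24) + C(30) = 54
Step 4: Merge ((J+G)+F)(38) + (H+C)(54) = 92
Read each symbol's code off the tree from the root (left child = 0, right child = 1).

Codes:
  H: 10 (length 2)
  G: 001 (length 3)
  F: 01 (length 2)
  C: 11 (length 2)
  J: 000 (length 3)
Average code length: 199/92 = 2.1630 bits/symbol


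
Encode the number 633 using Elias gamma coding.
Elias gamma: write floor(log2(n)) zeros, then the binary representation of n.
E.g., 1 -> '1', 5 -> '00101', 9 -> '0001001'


num_bits = floor(log2(633)) + 1 = 10
leading_zeros = num_bits - 1 = 9
binary(633) = 1001111001

Elias gamma(633) = '000000000' + '1001111001' = 0000000001001111001 (19 bits)


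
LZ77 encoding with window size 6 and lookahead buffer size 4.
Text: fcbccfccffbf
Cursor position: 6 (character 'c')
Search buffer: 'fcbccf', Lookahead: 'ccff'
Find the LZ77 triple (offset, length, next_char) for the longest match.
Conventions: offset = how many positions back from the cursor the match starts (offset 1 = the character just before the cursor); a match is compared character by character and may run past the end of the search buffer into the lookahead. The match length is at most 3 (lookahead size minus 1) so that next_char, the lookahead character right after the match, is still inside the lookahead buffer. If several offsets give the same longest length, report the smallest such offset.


Try each offset into the search buffer:
  offset=1 (pos 5, char 'f'): match length 0
  offset=2 (pos 4, char 'c'): match length 1
  offset=3 (pos 3, char 'c'): match length 3
  offset=4 (pos 2, char 'b'): match length 0
  offset=5 (pos 1, char 'c'): match length 1
  offset=6 (pos 0, char 'f'): match length 0
Longest match has length 3 at offset 3.
next_char = character at position 6 + 3 = 9 -> 'f'

Best match: offset=3, length=3 (matching 'ccf' starting at position 3)
LZ77 triple: (3, 3, 'f')


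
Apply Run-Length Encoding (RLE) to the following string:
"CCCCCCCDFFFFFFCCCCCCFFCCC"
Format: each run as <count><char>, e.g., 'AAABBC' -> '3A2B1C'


Scanning runs left to right:
  i=0: run of 'C' x 7 -> '7C'
  i=7: run of 'D' x 1 -> '1D'
  i=8: run of 'F' x 6 -> '6F'
  i=14: run of 'C' x 6 -> '6C'
  i=20: run of 'F' x 2 -> '2F'
  i=22: run of 'C' x 3 -> '3C'

RLE = 7C1D6F6C2F3C


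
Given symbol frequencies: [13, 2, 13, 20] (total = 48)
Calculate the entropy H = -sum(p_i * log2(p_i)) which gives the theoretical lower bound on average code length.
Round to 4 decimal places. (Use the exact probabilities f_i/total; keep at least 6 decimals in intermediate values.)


Per-symbol terms -p_i * log2(p_i) with p_i = f_i/48:
  p = 13/48 = 0.270833: log2(p) = -1.884523, -p*log2(p) = 0.510392
  p = 2/48 = 0.041667: log2(p) = -4.584963, -p*log2(p) = 0.191040
  p = 13/48 = 0.270833: log2(p) = -1.884523, -p*log2(p) = 0.510392
  p = 20/48 = 0.416667: log2(p) = -1.263034, -p*log2(p) = 0.526264
H = 0.510392 + 0.191040 + 0.510392 + 0.526264 = 1.738088

H = 1.7381 bits/symbol


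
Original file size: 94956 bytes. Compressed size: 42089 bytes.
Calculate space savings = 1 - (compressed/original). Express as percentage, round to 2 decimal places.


ratio = compressed/original = 42089/94956 = 0.443247
savings = 1 - ratio = 1 - 0.443247 = 0.556753
as a percentage: 0.556753 * 100 = 55.68%

Space savings = 1 - 42089/94956 = 55.68%


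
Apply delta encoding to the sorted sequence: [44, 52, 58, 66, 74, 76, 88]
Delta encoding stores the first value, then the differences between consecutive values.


First value: 44
Deltas:
  52 - 44 = 8
  58 - 52 = 6
  66 - 58 = 8
  74 - 66 = 8
  76 - 74 = 2
  88 - 76 = 12


Delta encoded: [44, 8, 6, 8, 8, 2, 12]


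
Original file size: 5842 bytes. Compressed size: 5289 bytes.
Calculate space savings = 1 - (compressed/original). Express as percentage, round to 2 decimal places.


ratio = compressed/original = 5289/5842 = 0.905341
savings = 1 - ratio = 1 - 0.905341 = 0.094659
as a percentage: 0.094659 * 100 = 9.47%

Space savings = 1 - 5289/5842 = 9.47%


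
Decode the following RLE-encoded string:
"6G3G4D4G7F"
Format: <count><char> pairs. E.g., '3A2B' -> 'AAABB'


Expanding each <count><char> pair:
  6G -> 'GGGGGG'
  3G -> 'GGG'
  4D -> 'DDDD'
  4G -> 'GGGG'
  7F -> 'FFFFFFF'

Decoded = GGGGGGGGGDDDDGGGGFFFFFFF


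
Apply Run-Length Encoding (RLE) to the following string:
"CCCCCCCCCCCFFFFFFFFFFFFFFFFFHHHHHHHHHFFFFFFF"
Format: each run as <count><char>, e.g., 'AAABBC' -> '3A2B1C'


Scanning runs left to right:
  i=0: run of 'C' x 11 -> '11C'
  i=11: run of 'F' x 17 -> '17F'
  i=28: run of 'H' x 9 -> '9H'
  i=37: run of 'F' x 7 -> '7F'

RLE = 11C17F9H7F


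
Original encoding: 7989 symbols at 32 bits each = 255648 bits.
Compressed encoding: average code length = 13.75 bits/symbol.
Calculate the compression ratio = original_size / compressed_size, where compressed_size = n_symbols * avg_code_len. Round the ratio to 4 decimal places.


original_size = n_symbols * orig_bits = 7989 * 32 = 255648 bits
compressed_size = n_symbols * avg_code_len = 7989 * 13.75 = 109848.75 bits
ratio = original_size / compressed_size = 255648 / 109848.75 = 2.3273

Compression ratio = 2.3273


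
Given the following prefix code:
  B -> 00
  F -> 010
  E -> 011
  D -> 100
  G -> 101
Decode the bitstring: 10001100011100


Decoding step by step:
Bits 100 -> D
Bits 011 -> E
Bits 00 -> B
Bits 011 -> E
Bits 100 -> D


Decoded message: DEBED


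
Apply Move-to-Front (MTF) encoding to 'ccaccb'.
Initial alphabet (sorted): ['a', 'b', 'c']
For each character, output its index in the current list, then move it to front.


MTF encoding:
'c': index 2 in ['a', 'b', 'c'] -> ['c', 'a', 'b']
'c': index 0 in ['c', 'a', 'b'] -> ['c', 'a', 'b']
'a': index 1 in ['c', 'a', 'b'] -> ['a', 'c', 'b']
'c': index 1 in ['a', 'c', 'b'] -> ['c', 'a', 'b']
'c': index 0 in ['c', 'a', 'b'] -> ['c', 'a', 'b']
'b': index 2 in ['c', 'a', 'b'] -> ['b', 'c', 'a']


Output: [2, 0, 1, 1, 0, 2]


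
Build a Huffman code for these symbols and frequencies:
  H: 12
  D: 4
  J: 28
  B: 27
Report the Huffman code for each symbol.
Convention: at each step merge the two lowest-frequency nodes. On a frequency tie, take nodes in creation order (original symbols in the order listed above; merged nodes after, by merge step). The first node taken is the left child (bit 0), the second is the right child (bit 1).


Huffman tree construction:
Step 1: Merge D(4) + H(12) = 16
Step 2: Merge (D+H)(16) + B(27) = 43
Step 3: Merge J(28) + ((D+H)+B)(43) = 71
Read each symbol's code off the tree from the root (left child = 0, right child = 1).

Codes:
  H: 101 (length 3)
  D: 100 (length 3)
  J: 0 (length 1)
  B: 11 (length 2)
Average code length: 130/71 = 1.8310 bits/symbol


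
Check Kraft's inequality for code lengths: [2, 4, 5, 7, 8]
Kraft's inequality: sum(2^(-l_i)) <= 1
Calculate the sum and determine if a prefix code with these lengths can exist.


Sum = 2^(-2) + 2^(-4) + 2^(-5) + 2^(-7) + 2^(-8)
    = 0.25 + 0.0625 + 0.03125 + 0.0078125 + 0.00390625
    = 91/256 = 0.35546875
Since 0.35546875 <= 1, Kraft's inequality IS satisfied.
A prefix code with these lengths CAN exist.

Kraft sum = 0.35546875. Satisfied.


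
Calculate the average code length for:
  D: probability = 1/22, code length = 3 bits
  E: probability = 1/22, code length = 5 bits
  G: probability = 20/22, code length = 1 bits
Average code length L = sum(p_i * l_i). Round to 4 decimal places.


Weighted contributions p_i * l_i:
  D: (1/22) * 3 = 3/22
  E: (1/22) * 5 = 5/22
  G: (20/22) * 1 = 20/22
Sum = (3 + 5 + 20)/22 = 28/22

L = 28/22 = 1.2727 bits/symbol


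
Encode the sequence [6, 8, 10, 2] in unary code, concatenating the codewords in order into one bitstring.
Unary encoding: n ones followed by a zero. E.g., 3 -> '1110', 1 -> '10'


Encode each number as n ones followed by a terminating 0:
  6 -> 1111110 (7 bits)
  8 -> 111111110 (9 bits)
  10 -> 11111111110 (11 bits)
  2 -> 110 (3 bits)
Total length = 7 + 9 + 11 + 3 = 30 bits.

Unary([6, 8, 10, 2]) = 111111011111111011111111110110 (30 bits)


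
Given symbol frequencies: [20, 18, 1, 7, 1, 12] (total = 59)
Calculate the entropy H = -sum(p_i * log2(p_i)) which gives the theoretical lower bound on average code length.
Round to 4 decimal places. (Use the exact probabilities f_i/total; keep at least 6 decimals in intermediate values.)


Per-symbol terms -p_i * log2(p_i) with p_i = f_i/59:
  p = 20/59 = 0.338983: log2(p) = -1.560715, -p*log2(p) = 0.529056
  p = 18/59 = 0.305085: log2(p) = -1.712718, -p*log2(p) = 0.522524
  p = 1/59 = 0.016949: log2(p) = -5.882643, -p*log2(p) = 0.099706
  p = 7/59 = 0.118644: log2(p) = -3.075288, -p*log2(p) = 0.364865
  p = 1/59 = 0.016949: log2(p) = -5.882643, -p*log2(p) = 0.099706
  p = 12/59 = 0.203390: log2(p) = -2.297681, -p*log2(p) = 0.467325
H = 0.529056 + 0.522524 + 0.099706 + 0.364865 + 0.099706 + 0.467325 = 2.083182

H = 2.0832 bits/symbol


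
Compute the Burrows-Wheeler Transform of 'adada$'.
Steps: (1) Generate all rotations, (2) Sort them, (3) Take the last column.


Rotations (sorted):
  0: $adada -> last char: a
  1: a$adad -> last char: d
  2: ada$ad -> last char: d
  3: adada$ -> last char: $
  4: da$ada -> last char: a
  5: dada$a -> last char: a


BWT = add$aa


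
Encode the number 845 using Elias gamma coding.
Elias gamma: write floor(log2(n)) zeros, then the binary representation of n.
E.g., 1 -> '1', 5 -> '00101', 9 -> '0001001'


num_bits = floor(log2(845)) + 1 = 10
leading_zeros = num_bits - 1 = 9
binary(845) = 1101001101

Elias gamma(845) = '000000000' + '1101001101' = 0000000001101001101 (19 bits)


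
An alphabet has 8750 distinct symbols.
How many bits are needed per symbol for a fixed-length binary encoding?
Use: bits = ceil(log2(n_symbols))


log2(8750) = 13.0951
Bracket: 2^13 = 8192 < 8750 <= 2^14 = 16384
So ceil(log2(8750)) = 14

bits = ceil(log2(8750)) = ceil(13.0951) = 14 bits


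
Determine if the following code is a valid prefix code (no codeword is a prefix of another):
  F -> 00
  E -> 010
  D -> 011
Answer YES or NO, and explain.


Checking each pair (does one codeword prefix another?):
  F='00' vs E='010': no prefix
  F='00' vs D='011': no prefix
  E='010' vs F='00': no prefix
  E='010' vs D='011': no prefix
  D='011' vs F='00': no prefix
  D='011' vs E='010': no prefix
No violation found over all pairs.

YES -- this is a valid prefix code. No codeword is a prefix of any other codeword.


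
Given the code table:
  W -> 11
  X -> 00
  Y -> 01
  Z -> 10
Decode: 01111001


Decoding:
01 -> Y
11 -> W
10 -> Z
01 -> Y


Result: YWZY


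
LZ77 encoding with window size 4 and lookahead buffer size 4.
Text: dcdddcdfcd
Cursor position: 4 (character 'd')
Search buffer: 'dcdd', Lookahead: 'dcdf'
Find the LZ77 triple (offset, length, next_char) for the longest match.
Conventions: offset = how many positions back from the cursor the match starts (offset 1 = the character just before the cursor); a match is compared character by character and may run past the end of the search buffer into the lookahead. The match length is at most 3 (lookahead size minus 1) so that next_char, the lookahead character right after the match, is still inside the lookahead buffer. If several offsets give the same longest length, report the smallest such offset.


Try each offset into the search buffer:
  offset=1 (pos 3, char 'd'): match length 1
  offset=2 (pos 2, char 'd'): match length 1
  offset=3 (pos 1, char 'c'): match length 0
  offset=4 (pos 0, char 'd'): match length 3
Longest match has length 3 at offset 4.
next_char = character at position 4 + 3 = 7 -> 'f'

Best match: offset=4, length=3 (matching 'dcd' starting at position 0)
LZ77 triple: (4, 3, 'f')


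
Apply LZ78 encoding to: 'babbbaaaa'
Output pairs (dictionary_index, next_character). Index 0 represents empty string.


LZ78 encoding steps:
Dictionary: {0: ''}
Step 1: w='' (idx 0), next='b' -> output (0, 'b'), add 'b' as idx 1
Step 2: w='' (idx 0), next='a' -> output (0, 'a'), add 'a' as idx 2
Step 3: w='b' (idx 1), next='b' -> output (1, 'b'), add 'bb' as idx 3
Step 4: w='b' (idx 1), next='a' -> output (1, 'a'), add 'ba' as idx 4
Step 5: w='a' (idx 2), next='a' -> output (2, 'a'), add 'aa' as idx 5
Step 6: w='a' (idx 2), end of input -> output (2, '')


Encoded: [(0, 'b'), (0, 'a'), (1, 'b'), (1, 'a'), (2, 'a'), (2, '')]


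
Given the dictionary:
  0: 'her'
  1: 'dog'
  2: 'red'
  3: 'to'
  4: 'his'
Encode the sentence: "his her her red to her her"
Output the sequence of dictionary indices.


Look up each word in the dictionary:
  'his' -> 4
  'her' -> 0
  'her' -> 0
  'red' -> 2
  'to' -> 3
  'her' -> 0
  'her' -> 0

Encoded: [4, 0, 0, 2, 3, 0, 0]


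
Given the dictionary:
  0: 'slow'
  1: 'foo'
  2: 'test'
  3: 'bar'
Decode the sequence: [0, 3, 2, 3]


Look up each index in the dictionary:
  0 -> 'slow'
  3 -> 'bar'
  2 -> 'test'
  3 -> 'bar'

Decoded: "slow bar test bar"


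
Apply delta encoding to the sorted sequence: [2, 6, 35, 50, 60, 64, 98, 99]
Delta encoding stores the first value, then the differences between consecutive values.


First value: 2
Deltas:
  6 - 2 = 4
  35 - 6 = 29
  50 - 35 = 15
  60 - 50 = 10
  64 - 60 = 4
  98 - 64 = 34
  99 - 98 = 1


Delta encoded: [2, 4, 29, 15, 10, 4, 34, 1]


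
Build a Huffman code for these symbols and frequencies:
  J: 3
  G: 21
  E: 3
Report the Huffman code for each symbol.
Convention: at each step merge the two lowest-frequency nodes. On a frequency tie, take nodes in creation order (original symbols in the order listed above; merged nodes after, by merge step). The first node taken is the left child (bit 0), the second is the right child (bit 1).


Huffman tree construction:
Step 1: Merge J(3) + E(3) = 6
Step 2: Merge (J+E)(6) + G(21) = 27
Read each symbol's code off the tree from the root (left child = 0, right child = 1).

Codes:
  J: 00 (length 2)
  G: 1 (length 1)
  E: 01 (length 2)
Average code length: 33/27 = 1.2222 bits/symbol


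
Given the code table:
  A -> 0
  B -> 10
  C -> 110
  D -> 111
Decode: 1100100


Decoding:
110 -> C
0 -> A
10 -> B
0 -> A


Result: CABA


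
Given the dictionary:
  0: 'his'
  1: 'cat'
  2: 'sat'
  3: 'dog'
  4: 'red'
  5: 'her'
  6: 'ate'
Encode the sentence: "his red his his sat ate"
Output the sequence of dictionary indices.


Look up each word in the dictionary:
  'his' -> 0
  'red' -> 4
  'his' -> 0
  'his' -> 0
  'sat' -> 2
  'ate' -> 6

Encoded: [0, 4, 0, 0, 2, 6]


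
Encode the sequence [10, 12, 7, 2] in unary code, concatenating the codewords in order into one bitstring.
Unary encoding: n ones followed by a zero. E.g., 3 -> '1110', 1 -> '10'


Encode each number as n ones followed by a terminating 0:
  10 -> 11111111110 (11 bits)
  12 -> 1111111111110 (13 bits)
  7 -> 11111110 (8 bits)
  2 -> 110 (3 bits)
Total length = 11 + 13 + 8 + 3 = 35 bits.

Unary([10, 12, 7, 2]) = 11111111110111111111111011111110110 (35 bits)


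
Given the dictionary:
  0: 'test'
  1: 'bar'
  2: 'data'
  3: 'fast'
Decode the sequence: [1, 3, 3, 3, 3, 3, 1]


Look up each index in the dictionary:
  1 -> 'bar'
  3 -> 'fast'
  3 -> 'fast'
  3 -> 'fast'
  3 -> 'fast'
  3 -> 'fast'
  1 -> 'bar'

Decoded: "bar fast fast fast fast fast bar"


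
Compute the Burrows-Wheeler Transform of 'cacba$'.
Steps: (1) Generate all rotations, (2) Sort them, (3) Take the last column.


Rotations (sorted):
  0: $cacba -> last char: a
  1: a$cacb -> last char: b
  2: acba$c -> last char: c
  3: ba$cac -> last char: c
  4: cacba$ -> last char: $
  5: cba$ca -> last char: a


BWT = abcc$a


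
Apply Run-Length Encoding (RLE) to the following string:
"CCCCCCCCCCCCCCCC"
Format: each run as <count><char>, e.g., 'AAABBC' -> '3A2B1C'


Scanning runs left to right:
  i=0: run of 'C' x 16 -> '16C'

RLE = 16C


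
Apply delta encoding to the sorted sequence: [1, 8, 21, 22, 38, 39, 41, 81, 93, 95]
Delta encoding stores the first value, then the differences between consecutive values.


First value: 1
Deltas:
  8 - 1 = 7
  21 - 8 = 13
  22 - 21 = 1
  38 - 22 = 16
  39 - 38 = 1
  41 - 39 = 2
  81 - 41 = 40
  93 - 81 = 12
  95 - 93 = 2


Delta encoded: [1, 7, 13, 1, 16, 1, 2, 40, 12, 2]


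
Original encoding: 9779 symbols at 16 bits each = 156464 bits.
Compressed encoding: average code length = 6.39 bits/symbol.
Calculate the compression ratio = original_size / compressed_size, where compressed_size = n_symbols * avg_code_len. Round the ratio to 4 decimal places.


original_size = n_symbols * orig_bits = 9779 * 16 = 156464 bits
compressed_size = n_symbols * avg_code_len = 9779 * 6.39 = 62487.81 bits
ratio = original_size / compressed_size = 156464 / 62487.81 = 2.5039

Compression ratio = 2.5039


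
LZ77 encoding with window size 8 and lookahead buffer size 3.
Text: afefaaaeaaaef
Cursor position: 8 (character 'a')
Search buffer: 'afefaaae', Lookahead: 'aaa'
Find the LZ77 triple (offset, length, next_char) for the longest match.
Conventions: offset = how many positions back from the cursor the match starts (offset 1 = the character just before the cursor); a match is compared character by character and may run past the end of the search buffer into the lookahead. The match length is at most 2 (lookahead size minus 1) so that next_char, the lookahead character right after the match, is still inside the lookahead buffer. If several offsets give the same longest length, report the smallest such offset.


Try each offset into the search buffer:
  offset=1 (pos 7, char 'e'): match length 0
  offset=2 (pos 6, char 'a'): match length 1
  offset=3 (pos 5, char 'a'): match length 2
  offset=4 (pos 4, char 'a'): match length 2
  offset=5 (pos 3, char 'f'): match length 0
  offset=6 (pos 2, char 'e'): match length 0
  offset=7 (pos 1, char 'f'): match length 0
  offset=8 (pos 0, char 'a'): match length 1
Longest match has length 2, found at offsets 3, 4; take the smallest, offset 3.
next_char = character at position 8 + 2 = 10 -> 'a'

Best match: offset=3, length=2 (matching 'aa' starting at position 5)
LZ77 triple: (3, 2, 'a')


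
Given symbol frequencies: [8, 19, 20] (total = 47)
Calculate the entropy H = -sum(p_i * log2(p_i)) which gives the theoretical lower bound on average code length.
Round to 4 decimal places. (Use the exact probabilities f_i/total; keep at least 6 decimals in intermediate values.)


Per-symbol terms -p_i * log2(p_i) with p_i = f_i/47:
  p = 8/47 = 0.170213: log2(p) = -2.554589, -p*log2(p) = 0.434824
  p = 19/47 = 0.404255: log2(p) = -1.306661, -p*log2(p) = 0.528225
  p = 20/47 = 0.425532: log2(p) = -1.232661, -p*log2(p) = 0.524536
H = 0.434824 + 0.528225 + 0.524536 = 1.487585

H = 1.4876 bits/symbol


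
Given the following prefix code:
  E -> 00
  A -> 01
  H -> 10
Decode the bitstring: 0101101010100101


Decoding step by step:
Bits 01 -> A
Bits 01 -> A
Bits 10 -> H
Bits 10 -> H
Bits 10 -> H
Bits 10 -> H
Bits 01 -> A
Bits 01 -> A


Decoded message: AAHHHHAA


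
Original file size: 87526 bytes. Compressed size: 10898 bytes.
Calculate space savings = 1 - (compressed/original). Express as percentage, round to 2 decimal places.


ratio = compressed/original = 10898/87526 = 0.124512
savings = 1 - ratio = 1 - 0.124512 = 0.875488
as a percentage: 0.875488 * 100 = 87.55%

Space savings = 1 - 10898/87526 = 87.55%


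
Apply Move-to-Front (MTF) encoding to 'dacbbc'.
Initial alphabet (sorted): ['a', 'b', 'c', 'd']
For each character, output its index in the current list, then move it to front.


MTF encoding:
'd': index 3 in ['a', 'b', 'c', 'd'] -> ['d', 'a', 'b', 'c']
'a': index 1 in ['d', 'a', 'b', 'c'] -> ['a', 'd', 'b', 'c']
'c': index 3 in ['a', 'd', 'b', 'c'] -> ['c', 'a', 'd', 'b']
'b': index 3 in ['c', 'a', 'd', 'b'] -> ['b', 'c', 'a', 'd']
'b': index 0 in ['b', 'c', 'a', 'd'] -> ['b', 'c', 'a', 'd']
'c': index 1 in ['b', 'c', 'a', 'd'] -> ['c', 'b', 'a', 'd']


Output: [3, 1, 3, 3, 0, 1]


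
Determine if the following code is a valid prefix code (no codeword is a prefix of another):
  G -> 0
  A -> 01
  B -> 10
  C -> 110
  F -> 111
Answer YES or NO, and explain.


Checking each pair (does one codeword prefix another?):
  G='0' vs A='01': prefix -- VIOLATION

NO -- this is NOT a valid prefix code. G (0) is a prefix of A (01).


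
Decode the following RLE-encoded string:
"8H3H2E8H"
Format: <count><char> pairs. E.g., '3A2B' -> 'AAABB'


Expanding each <count><char> pair:
  8H -> 'HHHHHHHH'
  3H -> 'HHH'
  2E -> 'EE'
  8H -> 'HHHHHHHH'

Decoded = HHHHHHHHHHHEEHHHHHHHH


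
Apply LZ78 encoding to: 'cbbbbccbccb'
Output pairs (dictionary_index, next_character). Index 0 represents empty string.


LZ78 encoding steps:
Dictionary: {0: ''}
Step 1: w='' (idx 0), next='c' -> output (0, 'c'), add 'c' as idx 1
Step 2: w='' (idx 0), next='b' -> output (0, 'b'), add 'b' as idx 2
Step 3: w='b' (idx 2), next='b' -> output (2, 'b'), add 'bb' as idx 3
Step 4: w='b' (idx 2), next='c' -> output (2, 'c'), add 'bc' as idx 4
Step 5: w='c' (idx 1), next='b' -> output (1, 'b'), add 'cb' as idx 5
Step 6: w='c' (idx 1), next='c' -> output (1, 'c'), add 'cc' as idx 6
Step 7: w='b' (idx 2), end of input -> output (2, '')


Encoded: [(0, 'c'), (0, 'b'), (2, 'b'), (2, 'c'), (1, 'b'), (1, 'c'), (2, '')]


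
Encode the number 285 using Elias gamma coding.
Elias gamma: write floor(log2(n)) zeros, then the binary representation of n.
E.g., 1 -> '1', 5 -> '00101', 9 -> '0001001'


num_bits = floor(log2(285)) + 1 = 9
leading_zeros = num_bits - 1 = 8
binary(285) = 100011101

Elias gamma(285) = '00000000' + '100011101' = 00000000100011101 (17 bits)


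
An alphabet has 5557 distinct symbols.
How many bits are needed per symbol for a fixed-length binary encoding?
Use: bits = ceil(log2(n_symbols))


log2(5557) = 12.4401
Bracket: 2^12 = 4096 < 5557 <= 2^13 = 8192
So ceil(log2(5557)) = 13

bits = ceil(log2(5557)) = ceil(12.4401) = 13 bits


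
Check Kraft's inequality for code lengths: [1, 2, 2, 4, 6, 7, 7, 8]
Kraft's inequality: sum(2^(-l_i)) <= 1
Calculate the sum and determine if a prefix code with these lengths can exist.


Sum = 2^(-1) + 2^(-2) + 2^(-2) + 2^(-4) + 2^(-6) + 2^(-7) + 2^(-7) + 2^(-8)
    = 0.5 + 0.25 + 0.25 + 0.0625 + 0.015625 + 0.0078125 + 0.0078125 + 0.00390625
    = 281/256 = 1.09765625
Since 1.09765625 > 1, Kraft's inequality is NOT satisfied.
A prefix code with these lengths CANNOT exist.

Kraft sum = 1.09765625. Not satisfied.


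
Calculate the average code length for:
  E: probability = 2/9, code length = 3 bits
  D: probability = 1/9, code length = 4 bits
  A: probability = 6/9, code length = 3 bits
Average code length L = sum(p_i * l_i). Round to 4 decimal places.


Weighted contributions p_i * l_i:
  E: (2/9) * 3 = 6/9
  D: (1/9) * 4 = 4/9
  A: (6/9) * 3 = 18/9
Sum = (6 + 4 + 18)/9 = 28/9

L = 28/9 = 3.1111 bits/symbol


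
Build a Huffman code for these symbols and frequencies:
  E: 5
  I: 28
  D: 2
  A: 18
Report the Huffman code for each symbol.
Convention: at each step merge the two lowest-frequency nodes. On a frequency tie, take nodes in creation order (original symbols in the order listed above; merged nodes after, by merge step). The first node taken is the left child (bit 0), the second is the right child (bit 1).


Huffman tree construction:
Step 1: Merge D(2) + E(5) = 7
Step 2: Merge (D+E)(7) + A(18) = 25
Step 3: Merge ((D+E)+A)(25) + I(28) = 53
Read each symbol's code off the tree from the root (left child = 0, right child = 1).

Codes:
  E: 001 (length 3)
  I: 1 (length 1)
  D: 000 (length 3)
  A: 01 (length 2)
Average code length: 85/53 = 1.6038 bits/symbol


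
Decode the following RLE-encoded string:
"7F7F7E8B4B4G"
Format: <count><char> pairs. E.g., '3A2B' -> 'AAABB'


Expanding each <count><char> pair:
  7F -> 'FFFFFFF'
  7F -> 'FFFFFFF'
  7E -> 'EEEEEEE'
  8B -> 'BBBBBBBB'
  4B -> 'BBBB'
  4G -> 'GGGG'

Decoded = FFFFFFFFFFFFFFEEEEEEEBBBBBBBBBBBBGGGG


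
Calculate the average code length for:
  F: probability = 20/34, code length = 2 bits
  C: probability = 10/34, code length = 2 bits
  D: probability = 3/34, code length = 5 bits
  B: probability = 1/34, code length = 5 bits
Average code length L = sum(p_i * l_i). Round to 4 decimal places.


Weighted contributions p_i * l_i:
  F: (20/34) * 2 = 40/34
  C: (10/34) * 2 = 20/34
  D: (3/34) * 5 = 15/34
  B: (1/34) * 5 = 5/34
Sum = (40 + 20 + 15 + 5)/34 = 80/34

L = 80/34 = 2.3529 bits/symbol


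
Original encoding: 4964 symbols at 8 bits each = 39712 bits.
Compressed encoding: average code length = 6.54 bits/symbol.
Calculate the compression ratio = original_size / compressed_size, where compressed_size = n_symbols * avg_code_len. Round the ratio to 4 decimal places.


original_size = n_symbols * orig_bits = 4964 * 8 = 39712 bits
compressed_size = n_symbols * avg_code_len = 4964 * 6.54 = 32464.56 bits
ratio = original_size / compressed_size = 39712 / 32464.56 = 1.2232

Compression ratio = 1.2232


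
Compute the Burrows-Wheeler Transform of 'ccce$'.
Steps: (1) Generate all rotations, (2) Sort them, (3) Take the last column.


Rotations (sorted):
  0: $ccce -> last char: e
  1: ccce$ -> last char: $
  2: cce$c -> last char: c
  3: ce$cc -> last char: c
  4: e$ccc -> last char: c


BWT = e$ccc


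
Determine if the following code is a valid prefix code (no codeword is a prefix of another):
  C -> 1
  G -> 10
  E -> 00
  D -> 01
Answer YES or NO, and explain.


Checking each pair (does one codeword prefix another?):
  C='1' vs G='10': prefix -- VIOLATION

NO -- this is NOT a valid prefix code. C (1) is a prefix of G (10).


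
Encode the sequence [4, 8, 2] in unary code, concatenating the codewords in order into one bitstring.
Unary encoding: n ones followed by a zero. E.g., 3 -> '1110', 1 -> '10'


Encode each number as n ones followed by a terminating 0:
  4 -> 11110 (5 bits)
  8 -> 111111110 (9 bits)
  2 -> 110 (3 bits)
Total length = 5 + 9 + 3 = 17 bits.

Unary([4, 8, 2]) = 11110111111110110 (17 bits)


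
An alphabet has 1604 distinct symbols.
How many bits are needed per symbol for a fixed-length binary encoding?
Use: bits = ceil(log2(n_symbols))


log2(1604) = 10.6475
Bracket: 2^10 = 1024 < 1604 <= 2^11 = 2048
So ceil(log2(1604)) = 11

bits = ceil(log2(1604)) = ceil(10.6475) = 11 bits


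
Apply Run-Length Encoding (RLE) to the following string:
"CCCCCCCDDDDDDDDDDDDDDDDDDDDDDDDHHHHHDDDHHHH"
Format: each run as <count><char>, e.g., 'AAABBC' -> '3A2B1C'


Scanning runs left to right:
  i=0: run of 'C' x 7 -> '7C'
  i=7: run of 'D' x 24 -> '24D'
  i=31: run of 'H' x 5 -> '5H'
  i=36: run of 'D' x 3 -> '3D'
  i=39: run of 'H' x 4 -> '4H'

RLE = 7C24D5H3D4H


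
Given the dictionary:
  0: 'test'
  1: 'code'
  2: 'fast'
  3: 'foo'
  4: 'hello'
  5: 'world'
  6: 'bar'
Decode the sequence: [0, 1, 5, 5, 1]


Look up each index in the dictionary:
  0 -> 'test'
  1 -> 'code'
  5 -> 'world'
  5 -> 'world'
  1 -> 'code'

Decoded: "test code world world code"


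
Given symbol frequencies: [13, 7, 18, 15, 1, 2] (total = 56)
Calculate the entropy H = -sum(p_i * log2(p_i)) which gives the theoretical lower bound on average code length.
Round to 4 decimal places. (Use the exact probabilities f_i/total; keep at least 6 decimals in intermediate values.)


Per-symbol terms -p_i * log2(p_i) with p_i = f_i/56:
  p = 13/56 = 0.232143: log2(p) = -2.106915, -p*log2(p) = 0.489105
  p = 7/56 = 0.125000: log2(p) = -3.000000, -p*log2(p) = 0.375000
  p = 18/56 = 0.321429: log2(p) = -1.637430, -p*log2(p) = 0.526317
  p = 15/56 = 0.267857: log2(p) = -1.900464, -p*log2(p) = 0.509053
  p = 1/56 = 0.017857: log2(p) = -5.807355, -p*log2(p) = 0.103703
  p = 2/56 = 0.035714: log2(p) = -4.807355, -p*log2(p) = 0.171691
H = 0.489105 + 0.375000 + 0.526317 + 0.509053 + 0.103703 + 0.171691 = 2.174869

H = 2.1749 bits/symbol


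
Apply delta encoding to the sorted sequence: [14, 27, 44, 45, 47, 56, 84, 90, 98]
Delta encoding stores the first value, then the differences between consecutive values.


First value: 14
Deltas:
  27 - 14 = 13
  44 - 27 = 17
  45 - 44 = 1
  47 - 45 = 2
  56 - 47 = 9
  84 - 56 = 28
  90 - 84 = 6
  98 - 90 = 8


Delta encoded: [14, 13, 17, 1, 2, 9, 28, 6, 8]


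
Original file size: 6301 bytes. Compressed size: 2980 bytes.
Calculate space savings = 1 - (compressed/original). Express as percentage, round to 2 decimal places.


ratio = compressed/original = 2980/6301 = 0.472941
savings = 1 - ratio = 1 - 0.472941 = 0.527059
as a percentage: 0.527059 * 100 = 52.71%

Space savings = 1 - 2980/6301 = 52.71%


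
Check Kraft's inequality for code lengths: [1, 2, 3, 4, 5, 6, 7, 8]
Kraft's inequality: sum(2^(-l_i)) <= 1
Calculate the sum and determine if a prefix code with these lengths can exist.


Sum = 2^(-1) + 2^(-2) + 2^(-3) + 2^(-4) + 2^(-5) + 2^(-6) + 2^(-7) + 2^(-8)
    = 0.5 + 0.25 + 0.125 + 0.0625 + 0.03125 + 0.015625 + 0.0078125 + 0.00390625
    = 255/256 = 0.99609375
Since 0.99609375 <= 1, Kraft's inequality IS satisfied.
A prefix code with these lengths CAN exist.

Kraft sum = 0.99609375. Satisfied.


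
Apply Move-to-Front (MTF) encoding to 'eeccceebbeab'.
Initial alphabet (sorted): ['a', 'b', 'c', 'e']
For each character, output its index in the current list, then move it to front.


MTF encoding:
'e': index 3 in ['a', 'b', 'c', 'e'] -> ['e', 'a', 'b', 'c']
'e': index 0 in ['e', 'a', 'b', 'c'] -> ['e', 'a', 'b', 'c']
'c': index 3 in ['e', 'a', 'b', 'c'] -> ['c', 'e', 'a', 'b']
'c': index 0 in ['c', 'e', 'a', 'b'] -> ['c', 'e', 'a', 'b']
'c': index 0 in ['c', 'e', 'a', 'b'] -> ['c', 'e', 'a', 'b']
'e': index 1 in ['c', 'e', 'a', 'b'] -> ['e', 'c', 'a', 'b']
'e': index 0 in ['e', 'c', 'a', 'b'] -> ['e', 'c', 'a', 'b']
'b': index 3 in ['e', 'c', 'a', 'b'] -> ['b', 'e', 'c', 'a']
'b': index 0 in ['b', 'e', 'c', 'a'] -> ['b', 'e', 'c', 'a']
'e': index 1 in ['b', 'e', 'c', 'a'] -> ['e', 'b', 'c', 'a']
'a': index 3 in ['e', 'b', 'c', 'a'] -> ['a', 'e', 'b', 'c']
'b': index 2 in ['a', 'e', 'b', 'c'] -> ['b', 'a', 'e', 'c']


Output: [3, 0, 3, 0, 0, 1, 0, 3, 0, 1, 3, 2]


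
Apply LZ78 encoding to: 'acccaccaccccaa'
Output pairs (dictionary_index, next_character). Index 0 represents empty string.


LZ78 encoding steps:
Dictionary: {0: ''}
Step 1: w='' (idx 0), next='a' -> output (0, 'a'), add 'a' as idx 1
Step 2: w='' (idx 0), next='c' -> output (0, 'c'), add 'c' as idx 2
Step 3: w='c' (idx 2), next='c' -> output (2, 'c'), add 'cc' as idx 3
Step 4: w='a' (idx 1), next='c' -> output (1, 'c'), add 'ac' as idx 4
Step 5: w='c' (idx 2), next='a' -> output (2, 'a'), add 'ca' as idx 5
Step 6: w='cc' (idx 3), next='c' -> output (3, 'c'), add 'ccc' as idx 6
Step 7: w='ca' (idx 5), next='a' -> output (5, 'a'), add 'caa' as idx 7


Encoded: [(0, 'a'), (0, 'c'), (2, 'c'), (1, 'c'), (2, 'a'), (3, 'c'), (5, 'a')]


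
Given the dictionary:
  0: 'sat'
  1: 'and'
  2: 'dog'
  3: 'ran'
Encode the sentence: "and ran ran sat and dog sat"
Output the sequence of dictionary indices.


Look up each word in the dictionary:
  'and' -> 1
  'ran' -> 3
  'ran' -> 3
  'sat' -> 0
  'and' -> 1
  'dog' -> 2
  'sat' -> 0

Encoded: [1, 3, 3, 0, 1, 2, 0]


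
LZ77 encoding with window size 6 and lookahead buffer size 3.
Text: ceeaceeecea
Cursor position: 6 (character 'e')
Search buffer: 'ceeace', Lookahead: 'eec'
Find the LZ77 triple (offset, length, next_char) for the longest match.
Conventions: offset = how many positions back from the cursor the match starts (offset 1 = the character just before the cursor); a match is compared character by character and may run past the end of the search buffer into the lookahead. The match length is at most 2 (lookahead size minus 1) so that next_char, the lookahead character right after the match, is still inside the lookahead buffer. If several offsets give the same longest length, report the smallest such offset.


Try each offset into the search buffer:
  offset=1 (pos 5, char 'e'): match length 2
  offset=2 (pos 4, char 'c'): match length 0
  offset=3 (pos 3, char 'a'): match length 0
  offset=4 (pos 2, char 'e'): match length 1
  offset=5 (pos 1, char 'e'): match length 2
  offset=6 (pos 0, char 'c'): match length 0
Longest match has length 2, found at offsets 1, 5; take the smallest, offset 1.
next_char = character at position 6 + 2 = 8 -> 'c'

Best match: offset=1, length=2 (matching 'ee' starting at position 5)
LZ77 triple: (1, 2, 'c')


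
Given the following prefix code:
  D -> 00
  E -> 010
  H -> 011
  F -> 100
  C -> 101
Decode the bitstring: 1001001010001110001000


Decoding step by step:
Bits 100 -> F
Bits 100 -> F
Bits 101 -> C
Bits 00 -> D
Bits 011 -> H
Bits 100 -> F
Bits 010 -> E
Bits 00 -> D


Decoded message: FFCDHFED


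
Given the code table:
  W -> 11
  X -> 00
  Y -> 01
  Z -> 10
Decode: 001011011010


Decoding:
00 -> X
10 -> Z
11 -> W
01 -> Y
10 -> Z
10 -> Z


Result: XZWYZZ


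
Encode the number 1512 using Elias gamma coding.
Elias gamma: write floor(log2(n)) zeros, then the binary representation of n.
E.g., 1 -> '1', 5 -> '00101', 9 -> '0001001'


num_bits = floor(log2(1512)) + 1 = 11
leading_zeros = num_bits - 1 = 10
binary(1512) = 10111101000

Elias gamma(1512) = '0000000000' + '10111101000' = 000000000010111101000 (21 bits)


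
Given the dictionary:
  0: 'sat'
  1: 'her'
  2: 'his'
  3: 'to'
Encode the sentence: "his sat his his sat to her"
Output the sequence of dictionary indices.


Look up each word in the dictionary:
  'his' -> 2
  'sat' -> 0
  'his' -> 2
  'his' -> 2
  'sat' -> 0
  'to' -> 3
  'her' -> 1

Encoded: [2, 0, 2, 2, 0, 3, 1]


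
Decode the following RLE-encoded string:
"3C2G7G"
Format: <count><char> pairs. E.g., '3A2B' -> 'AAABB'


Expanding each <count><char> pair:
  3C -> 'CCC'
  2G -> 'GG'
  7G -> 'GGGGGGG'

Decoded = CCCGGGGGGGGG


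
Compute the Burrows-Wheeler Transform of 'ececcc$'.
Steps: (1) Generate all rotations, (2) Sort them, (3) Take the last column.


Rotations (sorted):
  0: $ececcc -> last char: c
  1: c$ececc -> last char: c
  2: cc$ecec -> last char: c
  3: ccc$ece -> last char: e
  4: ceccc$e -> last char: e
  5: eccc$ec -> last char: c
  6: ececcc$ -> last char: $


BWT = ccceec$


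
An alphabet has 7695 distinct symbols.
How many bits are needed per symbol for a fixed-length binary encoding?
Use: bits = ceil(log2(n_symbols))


log2(7695) = 12.9097
Bracket: 2^12 = 4096 < 7695 <= 2^13 = 8192
So ceil(log2(7695)) = 13

bits = ceil(log2(7695)) = ceil(12.9097) = 13 bits


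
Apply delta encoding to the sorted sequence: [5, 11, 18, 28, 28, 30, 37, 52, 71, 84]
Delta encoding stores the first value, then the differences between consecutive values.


First value: 5
Deltas:
  11 - 5 = 6
  18 - 11 = 7
  28 - 18 = 10
  28 - 28 = 0
  30 - 28 = 2
  37 - 30 = 7
  52 - 37 = 15
  71 - 52 = 19
  84 - 71 = 13


Delta encoded: [5, 6, 7, 10, 0, 2, 7, 15, 19, 13]


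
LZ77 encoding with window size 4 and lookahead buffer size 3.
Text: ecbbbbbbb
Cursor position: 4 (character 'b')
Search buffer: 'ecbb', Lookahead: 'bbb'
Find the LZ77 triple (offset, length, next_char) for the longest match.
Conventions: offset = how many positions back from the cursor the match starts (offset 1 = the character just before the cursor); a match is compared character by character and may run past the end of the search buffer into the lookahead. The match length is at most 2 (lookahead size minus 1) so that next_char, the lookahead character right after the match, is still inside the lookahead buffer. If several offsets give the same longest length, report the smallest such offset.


Try each offset into the search buffer:
  offset=1 (pos 3, char 'b'): match length 2
  offset=2 (pos 2, char 'b'): match length 2
  offset=3 (pos 1, char 'c'): match length 0
  offset=4 (pos 0, char 'e'): match length 0
Longest match has length 2, found at offsets 1, 2; take the smallest, offset 1.
next_char = character at position 4 + 2 = 6 -> 'b'

Best match: offset=1, length=2 (matching 'bb' starting at position 3)
LZ77 triple: (1, 2, 'b')


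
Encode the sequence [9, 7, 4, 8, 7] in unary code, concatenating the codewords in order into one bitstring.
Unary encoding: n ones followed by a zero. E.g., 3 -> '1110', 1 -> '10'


Encode each number as n ones followed by a terminating 0:
  9 -> 1111111110 (10 bits)
  7 -> 11111110 (8 bits)
  4 -> 11110 (5 bits)
  8 -> 111111110 (9 bits)
  7 -> 11111110 (8 bits)
Total length = 10 + 8 + 5 + 9 + 8 = 40 bits.

Unary([9, 7, 4, 8, 7]) = 1111111110111111101111011111111011111110 (40 bits)


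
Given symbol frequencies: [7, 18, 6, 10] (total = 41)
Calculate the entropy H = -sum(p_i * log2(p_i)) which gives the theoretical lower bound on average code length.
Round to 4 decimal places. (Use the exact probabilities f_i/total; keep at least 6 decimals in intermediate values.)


Per-symbol terms -p_i * log2(p_i) with p_i = f_i/41:
  p = 7/41 = 0.170732: log2(p) = -2.550197, -p*log2(p) = 0.435400
  p = 18/41 = 0.439024: log2(p) = -1.187627, -p*log2(p) = 0.521397
  p = 6/41 = 0.146341: log2(p) = -2.772590, -p*log2(p) = 0.405745
  p = 10/41 = 0.243902: log2(p) = -2.035624, -p*log2(p) = 0.496494
H = 0.435400 + 0.521397 + 0.405745 + 0.496494 = 1.859036

H = 1.859 bits/symbol


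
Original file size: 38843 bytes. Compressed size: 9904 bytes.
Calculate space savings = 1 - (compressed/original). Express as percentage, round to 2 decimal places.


ratio = compressed/original = 9904/38843 = 0.254975
savings = 1 - ratio = 1 - 0.254975 = 0.745025
as a percentage: 0.745025 * 100 = 74.5%

Space savings = 1 - 9904/38843 = 74.5%


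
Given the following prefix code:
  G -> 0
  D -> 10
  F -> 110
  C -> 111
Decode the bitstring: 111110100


Decoding step by step:
Bits 111 -> C
Bits 110 -> F
Bits 10 -> D
Bits 0 -> G


Decoded message: CFDG


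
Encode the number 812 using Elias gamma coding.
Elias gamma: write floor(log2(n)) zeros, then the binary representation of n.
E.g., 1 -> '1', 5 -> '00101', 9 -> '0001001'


num_bits = floor(log2(812)) + 1 = 10
leading_zeros = num_bits - 1 = 9
binary(812) = 1100101100

Elias gamma(812) = '000000000' + '1100101100' = 0000000001100101100 (19 bits)


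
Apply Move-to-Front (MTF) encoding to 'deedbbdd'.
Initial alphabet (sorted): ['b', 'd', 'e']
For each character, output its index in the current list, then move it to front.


MTF encoding:
'd': index 1 in ['b', 'd', 'e'] -> ['d', 'b', 'e']
'e': index 2 in ['d', 'b', 'e'] -> ['e', 'd', 'b']
'e': index 0 in ['e', 'd', 'b'] -> ['e', 'd', 'b']
'd': index 1 in ['e', 'd', 'b'] -> ['d', 'e', 'b']
'b': index 2 in ['d', 'e', 'b'] -> ['b', 'd', 'e']
'b': index 0 in ['b', 'd', 'e'] -> ['b', 'd', 'e']
'd': index 1 in ['b', 'd', 'e'] -> ['d', 'b', 'e']
'd': index 0 in ['d', 'b', 'e'] -> ['d', 'b', 'e']


Output: [1, 2, 0, 1, 2, 0, 1, 0]
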